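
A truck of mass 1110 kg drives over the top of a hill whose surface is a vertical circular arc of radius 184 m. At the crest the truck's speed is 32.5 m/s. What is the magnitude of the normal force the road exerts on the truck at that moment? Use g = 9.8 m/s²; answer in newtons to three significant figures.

At the crest the centripetal acceleration points downward (toward the centre of the arc), so mg − N = mv²/r.
N = m(g − v²/r) = 1110 × (9.8 − (32.5)²/184) = 1110 × (9.8 − 5.740) = 1110 × 4.060 = 4506 N.

4510 N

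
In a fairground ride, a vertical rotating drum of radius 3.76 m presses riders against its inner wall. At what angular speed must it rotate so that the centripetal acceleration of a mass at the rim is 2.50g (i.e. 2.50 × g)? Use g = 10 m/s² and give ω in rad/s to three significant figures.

Centripetal acceleration a_c = ω²r. Setting ω²r = 2.50g:
ω = √(2.50g / r) = √(2.50 × 10.0 / 3.76) = √6.649 = 2.579 rad/s.

2.58 rad/s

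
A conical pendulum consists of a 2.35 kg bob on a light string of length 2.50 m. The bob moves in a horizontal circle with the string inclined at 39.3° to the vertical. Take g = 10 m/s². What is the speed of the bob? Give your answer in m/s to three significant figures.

The radius of the circle is r = L sinθ = 2.50 × sin 39.3° = 1.583 m.
Horizontally T sinθ = mv²/r and vertically T cosθ = mg, so tanθ = v²/(rg).
v = √(r g tanθ) = √(1.583 × 10.0 × 0.8185) = √12.96 = 3.600 m/s.

3.60 m/s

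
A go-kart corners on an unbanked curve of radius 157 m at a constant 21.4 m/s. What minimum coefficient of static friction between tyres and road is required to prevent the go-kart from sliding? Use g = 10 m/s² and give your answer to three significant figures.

Friction provides the centripetal force: μ_s m g = m v²/r, so μ_s = v²/(g r) = (21.40)²/(10.0 × 157) = 458.0/1570 = 0.2917.

0.292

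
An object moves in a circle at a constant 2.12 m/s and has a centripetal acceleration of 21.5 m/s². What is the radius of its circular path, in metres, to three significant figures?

a_c = v²/r ⇒ r = v²/a_c = (2.12)²/21.5 = 4.494/21.5 = 0.2090 m.

0.209 m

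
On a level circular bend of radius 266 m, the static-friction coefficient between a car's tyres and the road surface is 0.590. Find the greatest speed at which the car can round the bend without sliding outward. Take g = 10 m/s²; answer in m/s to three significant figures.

On a flat curve, static friction is the only horizontal force, so it must supply the full centripetal force: μ_s m g = m v²/r.
Mass cancels: v_max = √(μ_s g r) = √(0.590 × 10.0 × 266) = √1569 = 39.62 m/s.

39.6 m/s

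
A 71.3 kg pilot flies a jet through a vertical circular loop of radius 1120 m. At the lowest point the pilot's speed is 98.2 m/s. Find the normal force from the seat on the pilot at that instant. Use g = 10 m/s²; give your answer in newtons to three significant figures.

1330 N

At the lowest point, N points up (toward the centre) and the weight mg points down (away from the centre), so the net inward force is N − mg = mv²/r.
N = m(v²/r + g) = 71.3 × ((98.2)²/1120 + 10.0) = 71.3 × (8.610 + 10.0) = 71.3 × 18.61 = 1327 N.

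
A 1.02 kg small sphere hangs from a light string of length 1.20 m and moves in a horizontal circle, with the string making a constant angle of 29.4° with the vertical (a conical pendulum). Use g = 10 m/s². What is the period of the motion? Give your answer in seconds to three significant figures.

r = L sinθ = 0.5891 m. From T sinθ = mω²r and T cosθ = mg: tanθ = ω²r/g, so ω² = g tanθ / r = g/(L cosθ).
ω = √(g/(L cosθ)) = √(10.0/(1.20 × 0.8712)) = √9.565 = 3.093 rad/s.
Period = 2π/ω = 2.032 s.

2.03 s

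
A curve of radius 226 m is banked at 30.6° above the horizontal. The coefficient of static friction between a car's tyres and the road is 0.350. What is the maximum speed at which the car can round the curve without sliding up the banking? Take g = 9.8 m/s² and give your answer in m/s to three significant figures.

51.3 m/s

At the maximum speed, friction acts down the slope at its limiting value f = μN. Radially (horizontal, toward centre): N sinθ + μN cosθ = mv²/r. Vertically: N cosθ − μN sinθ = mg.
Dividing: v² = r g (sinθ + μcosθ)/(cosθ − μsinθ).
sinθ + μcosθ = 0.5090 + 0.350×0.8607 = 0.8103; cosθ − μsinθ = 0.8607 − 0.350×0.5090 = 0.6826.
v² = 226 × 9.8 × 0.8103/0.6826 = 2629 m²/s², so v = 51.28 m/s.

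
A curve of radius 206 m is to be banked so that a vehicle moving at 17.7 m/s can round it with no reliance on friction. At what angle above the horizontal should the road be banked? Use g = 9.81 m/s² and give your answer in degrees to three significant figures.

For a frictionless banked turn: horizontally N sinθ = mv²/r and vertically N cosθ = mg.
Dividing: tanθ = v²/(r g) = (17.7)²/(206 × 9.81) = 313.3/2021 = 0.1550.
θ = arctan(0.1550) = 8.812°.

8.81°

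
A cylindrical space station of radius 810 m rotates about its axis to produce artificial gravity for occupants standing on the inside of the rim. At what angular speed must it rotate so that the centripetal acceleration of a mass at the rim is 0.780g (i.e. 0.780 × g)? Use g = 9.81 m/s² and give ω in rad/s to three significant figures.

0.0972 rad/s

Centripetal acceleration a_c = ω²r. Setting ω²r = 0.780g:
ω = √(0.780g / r) = √(0.780 × 9.81 / 810) = √0.009447 = 0.09719 rad/s.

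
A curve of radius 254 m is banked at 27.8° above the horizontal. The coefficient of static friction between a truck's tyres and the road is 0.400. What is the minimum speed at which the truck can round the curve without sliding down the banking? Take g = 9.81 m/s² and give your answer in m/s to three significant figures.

At the minimum speed, friction acts up the slope at its limiting value f = μN. Radially (horizontal, toward centre): N sinθ − μN cosθ = mv²/r. Vertically: N cosθ + μN sinθ = mg.
Dividing: v² = r g (sinθ − μcosθ)/(cosθ + μsinθ).
sinθ − μcosθ = 0.4664 − 0.400×0.8846 = 0.1126; cosθ + μsinθ = 0.8846 + 0.400×0.4664 = 1.071.
v² = 254 × 9.81 × 0.1126/1.071 = 261.8 m²/s², so v = 16.18 m/s.

16.2 m/s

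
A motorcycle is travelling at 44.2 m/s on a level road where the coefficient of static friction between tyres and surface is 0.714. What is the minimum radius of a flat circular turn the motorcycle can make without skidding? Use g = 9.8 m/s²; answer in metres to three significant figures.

At the limit, μ_s m g = m v²/r, so r_min = v²/(μ_s g) = (44.2)²/(0.714 × 9.8) = 1954/6.997 = 279.2 m.

279 m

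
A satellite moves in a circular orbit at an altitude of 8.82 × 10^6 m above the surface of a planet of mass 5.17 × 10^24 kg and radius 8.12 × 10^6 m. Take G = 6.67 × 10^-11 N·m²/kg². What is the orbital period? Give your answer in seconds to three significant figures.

r = R + h = 8.12 × 10^6 + 8.82 × 10^6 = 1.694 × 10^7 m. Gravity provides the centripetal force: G M m / r² = m v² / r ⇒ v = √(GM/r) = 4512 m/s.
T = 2πr/v = 2π × 1.694 × 10^7 / 4512 = 23590 s.

23600 s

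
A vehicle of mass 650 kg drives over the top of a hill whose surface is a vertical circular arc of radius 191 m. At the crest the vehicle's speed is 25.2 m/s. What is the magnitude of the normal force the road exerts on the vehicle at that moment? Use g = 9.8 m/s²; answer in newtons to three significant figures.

At the crest the centripetal acceleration points downward (toward the centre of the arc), so mg − N = mv²/r.
N = m(g − v²/r) = 650 × (9.8 − (25.2)²/191) = 650 × (9.8 − 3.325) = 650 × 6.475 = 4209 N.

4210 N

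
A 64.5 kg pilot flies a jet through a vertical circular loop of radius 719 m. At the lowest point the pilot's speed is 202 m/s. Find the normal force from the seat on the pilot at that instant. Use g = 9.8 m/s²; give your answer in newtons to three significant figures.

4290 N

At the lowest point, N points up (toward the centre) and the weight mg points down (away from the centre), so the net inward force is N − mg = mv²/r.
N = m(v²/r + g) = 64.5 × ((202)²/719 + 9.8) = 64.5 × (56.75 + 9.8) = 64.5 × 66.55 = 4293 N.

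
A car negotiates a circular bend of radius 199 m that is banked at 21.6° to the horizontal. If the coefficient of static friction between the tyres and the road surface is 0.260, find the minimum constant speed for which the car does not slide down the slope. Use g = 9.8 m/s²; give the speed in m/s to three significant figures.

15.5 m/s

At the minimum speed, friction acts up the slope at its limiting value f = μN. Radially (horizontal, toward centre): N sinθ − μN cosθ = mv²/r. Vertically: N cosθ + μN sinθ = mg.
Dividing: v² = r g (sinθ − μcosθ)/(cosθ + μsinθ).
sinθ − μcosθ = 0.3681 − 0.260×0.9298 = 0.1264; cosθ + μsinθ = 0.9298 + 0.260×0.3681 = 1.025.
v² = 199 × 9.8 × 0.1264/1.025 = 240.3 m²/s², so v = 15.50 m/s.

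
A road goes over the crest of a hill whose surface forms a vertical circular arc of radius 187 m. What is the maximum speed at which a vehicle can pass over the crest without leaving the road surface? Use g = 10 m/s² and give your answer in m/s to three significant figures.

43.2 m/s

At the crest the centre of the circle is below the vehicle, so the net downward (centripetal) force is mg − N = mv²/r.
The vehicle leaves the road when N → 0, giving v_max = √(g r) = √(10.0 × 187) = 43.24 m/s.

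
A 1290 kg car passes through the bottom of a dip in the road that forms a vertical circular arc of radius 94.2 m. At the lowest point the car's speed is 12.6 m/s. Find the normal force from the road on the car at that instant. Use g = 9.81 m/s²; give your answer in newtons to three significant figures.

14800 N

At the lowest point, N points up (toward the centre) and the weight mg points down (away from the centre), so the net inward force is N − mg = mv²/r.
N = m(v²/r + g) = 1290 × ((12.6)²/94.2 + 9.81) = 1290 × (1.685 + 9.81) = 1290 × 11.50 = 14830 N.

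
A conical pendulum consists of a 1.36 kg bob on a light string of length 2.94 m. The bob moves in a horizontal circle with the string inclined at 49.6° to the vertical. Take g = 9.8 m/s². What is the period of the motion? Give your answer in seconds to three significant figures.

r = L sinθ = 2.239 m. From T sinθ = mω²r and T cosθ = mg: tanθ = ω²r/g, so ω² = g tanθ / r = g/(L cosθ).
ω = √(g/(L cosθ)) = √(9.8/(2.94 × 0.6481)) = √5.143 = 2.268 rad/s.
Period = 2π/ω = 2.771 s.

2.77 s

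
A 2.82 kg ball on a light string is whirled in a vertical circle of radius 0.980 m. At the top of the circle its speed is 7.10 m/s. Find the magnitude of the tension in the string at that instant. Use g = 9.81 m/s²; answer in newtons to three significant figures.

At the top, both T and the weight mg point inward (toward the centre), so T + mg = mv²/r.
T = m(v²/r − g) = 2.82 × ((7.10)²/0.980 − 9.81) = 2.82 × (51.44 − 9.81) = 2.82 × 41.63 = 117.4 N.

117 N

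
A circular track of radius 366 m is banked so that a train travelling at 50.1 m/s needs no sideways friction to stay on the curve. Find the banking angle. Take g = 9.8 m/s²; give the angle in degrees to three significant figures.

35.0°

For a frictionless banked turn: horizontally N sinθ = mv²/r and vertically N cosθ = mg.
Dividing: tanθ = v²/(r g) = (50.1)²/(366 × 9.8) = 2510/3587 = 0.6998.
θ = arctan(0.6998) = 34.98°.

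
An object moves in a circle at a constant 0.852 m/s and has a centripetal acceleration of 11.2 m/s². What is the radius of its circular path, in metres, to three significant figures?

0.0648 m

a_c = v²/r ⇒ r = v²/a_c = (0.852)²/11.2 = 0.7259/11.2 = 0.06481 m.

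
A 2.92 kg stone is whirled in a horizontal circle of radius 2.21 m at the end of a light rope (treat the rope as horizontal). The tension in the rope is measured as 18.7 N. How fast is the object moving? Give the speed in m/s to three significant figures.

3.76 m/s

T = m v²/r ⇒ v = √(T r / m) = √(18.7 × 2.21 / 2.92) = √14.15 = 3.762 m/s.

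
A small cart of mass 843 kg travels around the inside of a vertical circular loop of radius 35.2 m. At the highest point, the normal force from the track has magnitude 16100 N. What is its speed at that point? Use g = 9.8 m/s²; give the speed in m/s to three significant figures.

At the top, N + mg = mv²/r, so v = √(r(N/m + g)) = √(35.2 × (16100/843 + 9.8)) = √(35.2 × 28.90) = √1017 = 31.89 m/s.

31.9 m/s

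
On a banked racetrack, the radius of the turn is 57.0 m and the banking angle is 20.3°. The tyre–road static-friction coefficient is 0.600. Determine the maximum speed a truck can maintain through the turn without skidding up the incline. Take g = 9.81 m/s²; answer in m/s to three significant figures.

At the maximum speed, friction acts down the slope at its limiting value f = μN. Radially (horizontal, toward centre): N sinθ + μN cosθ = mv²/r. Vertically: N cosθ − μN sinθ = mg.
Dividing: v² = r g (sinθ + μcosθ)/(cosθ − μsinθ).
sinθ + μcosθ = 0.3469 + 0.600×0.9379 = 0.9097; cosθ − μsinθ = 0.9379 − 0.600×0.3469 = 0.7297.
v² = 57.0 × 9.81 × 0.9097/0.7297 = 697.1 m²/s², so v = 26.40 m/s.

26.4 m/s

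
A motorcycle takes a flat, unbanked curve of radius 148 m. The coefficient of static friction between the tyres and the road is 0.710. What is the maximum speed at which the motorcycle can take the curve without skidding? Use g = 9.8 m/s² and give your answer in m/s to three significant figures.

The only inward force on a level bend is static friction, so at the limit f_s = μ_s N = μ_s m g = m v²/r.
Mass cancels: v_max = √(μ_s g r) = √(0.710 × 9.8 × 148) = √1030 = 32.09 m/s.

32.1 m/s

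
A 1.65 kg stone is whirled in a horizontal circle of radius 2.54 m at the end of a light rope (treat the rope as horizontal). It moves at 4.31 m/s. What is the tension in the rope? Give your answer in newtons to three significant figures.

12.1 N

The tension is the only horizontal force, so it supplies the full centripetal force: T = m v²/r = 1.65 × (4.310)²/2.54 = 1.65 × 18.58/2.54 = 12.07 N.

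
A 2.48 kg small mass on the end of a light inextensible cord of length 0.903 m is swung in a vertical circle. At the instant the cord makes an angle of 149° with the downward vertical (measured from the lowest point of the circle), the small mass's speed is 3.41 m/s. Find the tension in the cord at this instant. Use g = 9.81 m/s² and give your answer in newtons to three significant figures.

Take the radial direction toward the centre of the circle as positive. The component of the weight along the string toward the centre is −mg cos φ (φ measured from the bottom), so Newton's second law along the string gives T − mg cos φ = m v²/r.
cos 149° = -0.8572, so T = m(v²/r + g cos φ) = 2.48 × ((3.41)²/0.903 + 9.81 × -0.8572) = 2.48 × (12.88 + (-8.409)) = 2.48 × 4.468 = 11.08 N.

11.1 N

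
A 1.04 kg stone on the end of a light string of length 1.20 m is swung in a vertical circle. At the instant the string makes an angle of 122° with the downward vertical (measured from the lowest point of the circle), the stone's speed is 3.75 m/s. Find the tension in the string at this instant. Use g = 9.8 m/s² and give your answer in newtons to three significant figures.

Take the radial direction toward the centre of the circle as positive. The component of the weight along the string toward the centre is −mg cos φ (φ measured from the bottom), so Newton's second law along the string gives T − mg cos φ = m v²/r.
cos 122° = -0.5299, so T = m(v²/r + g cos φ) = 1.04 × ((3.75)²/1.20 + 9.8 × -0.5299) = 1.04 × (11.72 + (-5.193)) = 1.04 × 6.526 = 6.787 N.

6.79 N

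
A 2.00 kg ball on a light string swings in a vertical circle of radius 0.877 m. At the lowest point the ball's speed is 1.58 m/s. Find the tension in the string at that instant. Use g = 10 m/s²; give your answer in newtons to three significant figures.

At the lowest point, T points up (toward the centre) and the weight mg points down (away from the centre), so the net inward force is T − mg = mv²/r.
T = m(v²/r + g) = 2.00 × ((1.58)²/0.877 + 10.0) = 2.00 × (2.847 + 10.0) = 2.00 × 12.85 = 25.69 N.

25.7 N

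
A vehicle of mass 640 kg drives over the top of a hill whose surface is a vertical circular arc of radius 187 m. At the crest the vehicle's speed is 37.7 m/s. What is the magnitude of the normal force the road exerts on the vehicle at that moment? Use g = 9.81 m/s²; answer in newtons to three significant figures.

1410 N

At the crest the centripetal acceleration points downward (toward the centre of the arc), so mg − N = mv²/r.
N = m(g − v²/r) = 640 × (9.81 − (37.7)²/187) = 640 × (9.81 − 7.600) = 640 × 2.210 = 1414 N.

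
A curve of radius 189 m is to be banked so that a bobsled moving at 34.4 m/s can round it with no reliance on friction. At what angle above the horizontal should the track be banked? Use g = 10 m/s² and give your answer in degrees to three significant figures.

For a frictionless banked turn: horizontally N sinθ = mv²/r and vertically N cosθ = mg.
Dividing: tanθ = v²/(r g) = (34.4)²/(189 × 10.0) = 1183/1890 = 0.6261.
θ = arctan(0.6261) = 32.05°.

32.1°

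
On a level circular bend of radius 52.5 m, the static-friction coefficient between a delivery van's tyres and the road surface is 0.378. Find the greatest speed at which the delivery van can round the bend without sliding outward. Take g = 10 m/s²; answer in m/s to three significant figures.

14.1 m/s

Friction provides the centripetal force on a flat curve. At maximum speed it is at its limiting value: μ_s m g = m v²/r.
Mass cancels: v_max = √(μ_s g r) = √(0.378 × 10.0 × 52.5) = √198.5 = 14.09 m/s.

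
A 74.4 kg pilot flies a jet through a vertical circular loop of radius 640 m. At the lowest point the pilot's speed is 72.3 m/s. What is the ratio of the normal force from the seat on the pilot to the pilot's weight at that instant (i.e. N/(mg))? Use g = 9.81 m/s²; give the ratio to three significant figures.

1.83

At the bottom, N − mg = mv²/r, so N = m(v²/r + g) and N/(mg) = v²/(rg) + 1 = (72.3)²/(640 × 9.81) + 1 = 0.8326 + 1 = 1.833.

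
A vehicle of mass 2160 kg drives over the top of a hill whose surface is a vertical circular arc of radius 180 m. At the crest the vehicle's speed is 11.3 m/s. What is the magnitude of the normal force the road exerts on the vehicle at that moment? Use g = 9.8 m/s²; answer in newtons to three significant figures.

At the crest the centripetal acceleration points downward (toward the centre of the arc), so mg − N = mv²/r.
N = m(g − v²/r) = 2160 × (9.8 − (11.3)²/180) = 2160 × (9.8 − 0.7094) = 2160 × 9.091 = 19640 N.

19600 N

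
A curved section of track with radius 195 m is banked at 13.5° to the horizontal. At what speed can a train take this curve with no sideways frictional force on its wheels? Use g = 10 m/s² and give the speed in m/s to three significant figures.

21.6 m/s

On a frictionless banked curve, N sinθ = mv²/r and N cosθ = mg, so tanθ = v²/(rg).
v = √(r g tanθ) = √(195 × 10.0 × tan 13.5°) = √(195 × 10.0 × 0.2401) = √468.2 = 21.64 m/s.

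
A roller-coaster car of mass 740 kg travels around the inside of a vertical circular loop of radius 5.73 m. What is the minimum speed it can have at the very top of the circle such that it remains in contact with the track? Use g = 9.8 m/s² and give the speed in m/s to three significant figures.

At the top, both weight mg and N point toward the centre: N + mg = mv²/r.
At minimum speed N → 0, so mg = mv_min²/r ⇒ v_min = √(g r) = √(9.8 × 5.73) = 7.494 m/s.

7.49 m/s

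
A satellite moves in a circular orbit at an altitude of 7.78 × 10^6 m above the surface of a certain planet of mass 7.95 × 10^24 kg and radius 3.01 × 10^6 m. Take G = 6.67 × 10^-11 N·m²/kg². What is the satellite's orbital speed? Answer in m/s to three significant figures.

Orbital radius r = R + h = 3.01 × 10^6 + 7.78 × 10^6 = 1.079 × 10^7 m.
Gravity supplies the centripetal force: G M m / r² = m v² / r, so v = √(GM/r).
v = √(6.67 × 10^-11 × 7.95 × 10^24 / 1.079 × 10^7) = √(4.914 × 10^7) = 7010 m/s.

7010 m/s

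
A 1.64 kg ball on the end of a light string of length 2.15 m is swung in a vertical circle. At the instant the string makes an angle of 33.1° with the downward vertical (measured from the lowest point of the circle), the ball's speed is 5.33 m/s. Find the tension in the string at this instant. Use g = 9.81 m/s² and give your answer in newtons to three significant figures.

35.1 N

Take the radial direction toward the centre of the circle as positive. The component of the weight along the string toward the centre is −mg cos φ (φ measured from the bottom), so Newton's second law along the string gives T − mg cos φ = m v²/r.
cos 33.1° = 0.8377, so T = m(v²/r + g cos φ) = 1.64 × ((5.33)²/2.15 + 9.81 × 0.8377) = 1.64 × (13.21 + (8.218)) = 1.64 × 21.43 = 35.15 N.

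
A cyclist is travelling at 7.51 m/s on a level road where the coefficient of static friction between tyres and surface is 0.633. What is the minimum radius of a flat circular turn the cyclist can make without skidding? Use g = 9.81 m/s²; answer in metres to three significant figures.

At the limit, μ_s m g = m v²/r, so r_min = v²/(μ_s g) = (7.51)²/(0.633 × 9.81) = 56.40/6.210 = 9.083 m.

9.08 m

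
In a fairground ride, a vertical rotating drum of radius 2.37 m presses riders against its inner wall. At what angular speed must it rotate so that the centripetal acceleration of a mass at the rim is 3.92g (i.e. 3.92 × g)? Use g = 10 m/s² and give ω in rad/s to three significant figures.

4.07 rad/s

Centripetal acceleration a_c = ω²r. Setting ω²r = 3.92g:
ω = √(3.92g / r) = √(3.92 × 10.0 / 2.37) = √16.54 = 4.067 rad/s.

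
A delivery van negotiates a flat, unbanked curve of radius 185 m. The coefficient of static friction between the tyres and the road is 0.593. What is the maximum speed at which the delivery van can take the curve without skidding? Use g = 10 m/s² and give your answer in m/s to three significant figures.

Friction provides the centripetal force on a flat curve. At maximum speed it is at its limiting value: μ_s m g = m v²/r.
Mass cancels: v_max = √(μ_s g r) = √(0.593 × 10.0 × 185) = √1097 = 33.12 m/s.

33.1 m/s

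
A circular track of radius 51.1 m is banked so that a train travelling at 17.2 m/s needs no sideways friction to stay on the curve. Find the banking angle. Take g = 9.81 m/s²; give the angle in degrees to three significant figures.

30.5°

For a frictionless banked turn: horizontally N sinθ = mv²/r and vertically N cosθ = mg.
Dividing: tanθ = v²/(r g) = (17.2)²/(51.1 × 9.81) = 295.8/501.3 = 0.5902.
θ = arctan(0.5902) = 30.55°.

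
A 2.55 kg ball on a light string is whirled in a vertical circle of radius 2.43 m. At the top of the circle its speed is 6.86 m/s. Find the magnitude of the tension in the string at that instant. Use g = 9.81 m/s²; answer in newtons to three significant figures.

24.4 N

At the top, both T and the weight mg point inward (toward the centre), so T + mg = mv²/r.
T = m(v²/r − g) = 2.55 × ((6.86)²/2.43 − 9.81) = 2.55 × (19.37 − 9.81) = 2.55 × 9.556 = 24.37 N.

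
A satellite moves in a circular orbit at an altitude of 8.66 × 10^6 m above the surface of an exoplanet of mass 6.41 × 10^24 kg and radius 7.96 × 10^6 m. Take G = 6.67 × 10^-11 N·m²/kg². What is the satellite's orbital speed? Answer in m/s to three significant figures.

Orbital radius r = R + h = 7.96 × 10^6 + 8.66 × 10^6 = 1.662 × 10^7 m.
Gravity supplies the centripetal force: G M m / r² = m v² / r, so v = √(GM/r).
v = √(6.67 × 10^-11 × 6.41 × 10^24 / 1.662 × 10^7) = √(2.572 × 10^7) = 5072 m/s.

5070 m/s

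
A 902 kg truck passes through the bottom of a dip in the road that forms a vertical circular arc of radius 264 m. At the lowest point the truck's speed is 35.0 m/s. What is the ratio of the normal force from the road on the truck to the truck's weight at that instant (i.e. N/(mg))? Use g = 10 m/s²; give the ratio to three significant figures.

At the bottom, N − mg = mv²/r, so N = m(v²/r + g) and N/(mg) = v²/(rg) + 1 = (35.0)²/(264 × 10.0) + 1 = 0.4640 + 1 = 1.464.

1.46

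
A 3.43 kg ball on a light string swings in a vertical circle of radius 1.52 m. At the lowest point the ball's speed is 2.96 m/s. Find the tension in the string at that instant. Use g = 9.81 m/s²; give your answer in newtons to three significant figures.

At the lowest point, T points up (toward the centre) and the weight mg points down (away from the centre), so the net inward force is T − mg = mv²/r.
T = m(v²/r + g) = 3.43 × ((2.96)²/1.52 + 9.81) = 3.43 × (5.764 + 9.81) = 3.43 × 15.57 = 53.42 N.

53.4 N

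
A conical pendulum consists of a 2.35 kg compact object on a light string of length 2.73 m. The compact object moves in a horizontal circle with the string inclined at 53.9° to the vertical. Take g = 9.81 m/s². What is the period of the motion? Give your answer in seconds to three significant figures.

2.54 s

r = L sinθ = 2.206 m. From T sinθ = mω²r and T cosθ = mg: tanθ = ω²r/g, so ω² = g tanθ / r = g/(L cosθ).
ω = √(g/(L cosθ)) = √(9.81/(2.73 × 0.5892)) = √6.099 = 2.470 rad/s.
Period = 2π/ω = 2.544 s.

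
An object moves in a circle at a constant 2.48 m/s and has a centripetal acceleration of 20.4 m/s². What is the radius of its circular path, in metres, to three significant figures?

a_c = v²/r ⇒ r = v²/a_c = (2.48)²/20.4 = 6.150/20.4 = 0.3015 m.

0.301 m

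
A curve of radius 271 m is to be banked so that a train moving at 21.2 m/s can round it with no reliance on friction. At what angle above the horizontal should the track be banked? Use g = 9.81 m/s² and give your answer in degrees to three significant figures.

9.60°

For a frictionless banked turn: horizontally N sinθ = mv²/r and vertically N cosθ = mg.
Dividing: tanθ = v²/(r g) = (21.2)²/(271 × 9.81) = 449.4/2659 = 0.1691.
θ = arctan(0.1691) = 9.596°.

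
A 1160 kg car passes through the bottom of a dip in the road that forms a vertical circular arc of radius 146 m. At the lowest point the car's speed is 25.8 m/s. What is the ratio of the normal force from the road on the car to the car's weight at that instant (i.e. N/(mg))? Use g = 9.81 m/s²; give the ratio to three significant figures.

1.46

At the bottom, N − mg = mv²/r, so N = m(v²/r + g) and N/(mg) = v²/(rg) + 1 = (25.8)²/(146 × 9.81) + 1 = 0.4647 + 1 = 1.465.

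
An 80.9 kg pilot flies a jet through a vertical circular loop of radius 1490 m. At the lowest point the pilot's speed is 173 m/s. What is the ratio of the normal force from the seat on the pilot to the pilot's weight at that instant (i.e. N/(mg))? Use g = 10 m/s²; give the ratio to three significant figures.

At the bottom, N − mg = mv²/r, so N = m(v²/r + g) and N/(mg) = v²/(rg) + 1 = (173)²/(1490 × 10.0) + 1 = 2.009 + 1 = 3.009.

3.01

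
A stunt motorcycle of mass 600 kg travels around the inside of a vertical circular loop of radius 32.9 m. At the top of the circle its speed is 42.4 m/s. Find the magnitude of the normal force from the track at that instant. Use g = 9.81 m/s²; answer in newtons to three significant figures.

At the top, both N and the weight mg point inward (toward the centre), so N + mg = mv²/r.
N = m(v²/r − g) = 600 × ((42.4)²/32.9 − 9.81) = 600 × (54.64 − 9.81) = 600 × 44.83 = 26900 N.

26900 N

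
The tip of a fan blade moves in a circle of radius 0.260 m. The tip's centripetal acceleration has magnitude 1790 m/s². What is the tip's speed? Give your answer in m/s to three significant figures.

21.6 m/s

a_c = v²/r ⇒ v = √(a_c · r) = √(1790 × 0.260) = √465.4 = 21.57 m/s.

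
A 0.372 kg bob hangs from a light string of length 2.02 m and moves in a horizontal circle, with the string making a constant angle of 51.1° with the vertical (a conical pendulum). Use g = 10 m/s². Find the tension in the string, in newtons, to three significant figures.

Vertically the bob has no acceleration, so T cosθ = mg.
T = mg/cosθ = 0.372 × 10.0 / cos 51.1° = 3.720/0.6280 = 5.924 N.

5.92 N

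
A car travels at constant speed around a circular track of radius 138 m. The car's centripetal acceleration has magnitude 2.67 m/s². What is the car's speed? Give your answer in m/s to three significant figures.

a_c = v²/r ⇒ v = √(a_c · r) = √(2.67 × 138) = √368.5 = 19.20 m/s.

19.2 m/s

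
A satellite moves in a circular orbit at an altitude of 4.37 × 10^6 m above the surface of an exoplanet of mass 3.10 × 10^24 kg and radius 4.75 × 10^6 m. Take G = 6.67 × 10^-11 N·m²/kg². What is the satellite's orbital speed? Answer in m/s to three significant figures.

Orbital radius r = R + h = 4.75 × 10^6 + 4.37 × 10^6 = 9.120 × 10^6 m.
Gravity supplies the centripetal force: G M m / r² = m v² / r, so v = √(GM/r).
v = √(6.67 × 10^-11 × 3.10 × 10^24 / 9.120 × 10^6) = √(2.267 × 10^7) = 4762 m/s.

4760 m/s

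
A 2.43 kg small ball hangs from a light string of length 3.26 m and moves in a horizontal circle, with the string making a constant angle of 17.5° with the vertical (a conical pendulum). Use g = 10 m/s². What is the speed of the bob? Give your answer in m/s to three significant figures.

1.76 m/s

The radius of the circle is r = L sinθ = 3.26 × sin 17.5° = 0.9803 m.
Horizontally T sinθ = mv²/r and vertically T cosθ = mg, so tanθ = v²/(rg).
v = √(r g tanθ) = √(0.9803 × 10.0 × 0.3153) = √3.091 = 1.758 m/s.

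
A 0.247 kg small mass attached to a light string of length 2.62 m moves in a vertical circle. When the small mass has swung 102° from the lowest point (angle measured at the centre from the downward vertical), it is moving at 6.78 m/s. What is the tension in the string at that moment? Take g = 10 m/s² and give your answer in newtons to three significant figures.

Take the radial direction toward the centre of the circle as positive. The component of the weight along the string toward the centre is −mg cos φ (φ measured from the bottom), so Newton's second law along the string gives T − mg cos φ = m v²/r.
cos 102° = -0.2079, so T = m(v²/r + g cos φ) = 0.247 × ((6.78)²/2.62 + 10.0 × -0.2079) = 0.247 × (17.55 + (-2.079)) = 0.247 × 15.47 = 3.820 N.

3.82 N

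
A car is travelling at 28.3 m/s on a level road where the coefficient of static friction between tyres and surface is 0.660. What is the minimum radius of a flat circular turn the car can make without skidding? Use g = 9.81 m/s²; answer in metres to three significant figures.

124 m

At the limit, μ_s m g = m v²/r, so r_min = v²/(μ_s g) = (28.3)²/(0.660 × 9.81) = 800.9/6.475 = 123.7 m.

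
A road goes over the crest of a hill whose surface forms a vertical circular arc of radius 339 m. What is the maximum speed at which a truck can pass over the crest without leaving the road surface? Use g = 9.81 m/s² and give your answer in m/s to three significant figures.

57.7 m/s

At the crest the centre of the circle is below the truck, so the net downward (centripetal) force is mg − N = mv²/r.
The truck leaves the road when N → 0, giving v_max = √(g r) = √(9.81 × 339) = 57.67 m/s.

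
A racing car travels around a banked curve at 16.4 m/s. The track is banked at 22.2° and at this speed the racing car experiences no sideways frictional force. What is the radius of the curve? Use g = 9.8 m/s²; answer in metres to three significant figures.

67.3 m

Frictionless banking: tanθ = v²/(rg), so r = v²/(g tanθ).
r = (16.4)²/(9.8 × tan 22.2°) = 269.0/(9.8 × 0.4081) = 269.0/3.999 = 67.25 m.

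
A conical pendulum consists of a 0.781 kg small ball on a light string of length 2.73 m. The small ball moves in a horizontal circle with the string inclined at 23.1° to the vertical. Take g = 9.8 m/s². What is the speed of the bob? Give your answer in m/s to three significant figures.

2.12 m/s

The radius of the circle is r = L sinθ = 2.73 × sin 23.1° = 1.071 m.
Horizontally T sinθ = mv²/r and vertically T cosθ = mg, so tanθ = v²/(rg).
v = √(r g tanθ) = √(1.071 × 9.8 × 0.4265) = √4.477 = 2.116 m/s.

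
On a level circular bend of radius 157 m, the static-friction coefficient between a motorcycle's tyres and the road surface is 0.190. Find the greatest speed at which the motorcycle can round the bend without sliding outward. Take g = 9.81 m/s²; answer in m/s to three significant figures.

17.1 m/s

On a flat curve, static friction is the only horizontal force, so it must supply the full centripetal force: μ_s m g = m v²/r.
Mass cancels: v_max = √(μ_s g r) = √(0.190 × 9.81 × 157) = √292.6 = 17.11 m/s.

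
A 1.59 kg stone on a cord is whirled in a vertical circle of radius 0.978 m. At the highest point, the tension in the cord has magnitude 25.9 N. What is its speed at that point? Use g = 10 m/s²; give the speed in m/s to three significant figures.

5.07 m/s

At the top, T + mg = mv²/r, so v = √(r(T/m + g)) = √(0.978 × (25.9/1.59 + 10.0)) = √(0.978 × 26.29) = √25.71 = 5.071 m/s.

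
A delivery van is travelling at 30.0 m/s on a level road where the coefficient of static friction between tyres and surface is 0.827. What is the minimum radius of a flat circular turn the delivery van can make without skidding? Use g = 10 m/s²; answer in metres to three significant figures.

109 m

At the limit, μ_s m g = m v²/r, so r_min = v²/(μ_s g) = (30.0)²/(0.827 × 10.0) = 900.0/8.270 = 108.8 m.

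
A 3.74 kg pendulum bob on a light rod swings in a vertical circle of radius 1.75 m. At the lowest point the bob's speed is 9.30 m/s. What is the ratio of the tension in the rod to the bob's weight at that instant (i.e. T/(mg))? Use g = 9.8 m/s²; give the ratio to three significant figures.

6.04

At the bottom, T − mg = mv²/r, so T = m(v²/r + g) and T/(mg) = v²/(rg) + 1 = (9.30)²/(1.75 × 9.8) + 1 = 5.043 + 1 = 6.043.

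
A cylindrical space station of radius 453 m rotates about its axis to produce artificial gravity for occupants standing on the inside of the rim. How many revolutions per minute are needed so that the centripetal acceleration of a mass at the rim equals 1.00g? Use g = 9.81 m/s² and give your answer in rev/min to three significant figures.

1.41 rev/min

Require ω²r = 1.00g, so ω = √(1.00 × 9.81/453) = 0.1472 rad/s.
In rev/min: ω × 60/(2π) = 0.1472 × 60/(2π) = 1.405 rev/min.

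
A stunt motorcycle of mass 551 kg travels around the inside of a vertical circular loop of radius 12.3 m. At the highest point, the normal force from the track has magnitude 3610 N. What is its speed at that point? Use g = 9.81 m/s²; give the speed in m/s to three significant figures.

14.2 m/s

At the top, N + mg = mv²/r, so v = √(r(N/m + g)) = √(12.3 × (3610/551 + 9.81)) = √(12.3 × 16.36) = √201.2 = 14.19 m/s.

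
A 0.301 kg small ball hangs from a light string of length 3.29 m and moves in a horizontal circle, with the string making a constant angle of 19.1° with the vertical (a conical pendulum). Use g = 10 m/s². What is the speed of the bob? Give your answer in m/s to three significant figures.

The radius of the circle is r = L sinθ = 3.29 × sin 19.1° = 1.077 m.
Horizontally T sinθ = mv²/r and vertically T cosθ = mg, so tanθ = v²/(rg).
v = √(r g tanθ) = √(1.077 × 10.0 × 0.3463) = √3.728 = 1.931 m/s.

1.93 m/s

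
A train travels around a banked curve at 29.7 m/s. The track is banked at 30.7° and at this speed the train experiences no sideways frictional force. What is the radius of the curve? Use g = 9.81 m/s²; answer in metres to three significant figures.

151 m

Frictionless banking: tanθ = v²/(rg), so r = v²/(g tanθ).
r = (29.7)²/(9.81 × tan 30.7°) = 882.1/(9.81 × 0.5938) = 882.1/5.825 = 151.4 m.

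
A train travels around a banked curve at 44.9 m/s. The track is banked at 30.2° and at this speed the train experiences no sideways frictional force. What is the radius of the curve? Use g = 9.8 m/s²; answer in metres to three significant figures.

Frictionless banking: tanθ = v²/(rg), so r = v²/(g tanθ).
r = (44.9)²/(9.8 × tan 30.2°) = 2016/(9.8 × 0.5820) = 2016/5.704 = 353.5 m.

353 m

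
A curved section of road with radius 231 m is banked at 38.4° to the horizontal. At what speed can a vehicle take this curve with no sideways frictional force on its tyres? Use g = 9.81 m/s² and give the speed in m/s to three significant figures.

On a frictionless banked curve, N sinθ = mv²/r and N cosθ = mg, so tanθ = v²/(rg).
v = √(r g tanθ) = √(231 × 9.81 × tan 38.4°) = √(231 × 9.81 × 0.7926) = √1796 = 42.38 m/s.

42.4 m/s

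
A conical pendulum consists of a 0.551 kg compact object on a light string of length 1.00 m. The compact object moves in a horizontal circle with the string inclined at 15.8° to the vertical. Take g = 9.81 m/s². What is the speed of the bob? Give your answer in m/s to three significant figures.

The radius of the circle is r = L sinθ = 1.00 × sin 15.8° = 0.2723 m.
Horizontally T sinθ = mv²/r and vertically T cosθ = mg, so tanθ = v²/(rg).
v = √(r g tanθ) = √(0.2723 × 9.81 × 0.2830) = √0.7558 = 0.8694 m/s.

0.869 m/s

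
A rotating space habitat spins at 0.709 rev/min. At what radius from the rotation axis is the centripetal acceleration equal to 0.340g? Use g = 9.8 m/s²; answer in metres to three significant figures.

ω = 0.709 rev/min × 2π/60 = 0.07425 rad/s.
a_c = ω²r = 0.340g ⇒ r = 0.340 × 9.8 / (0.07425)² = 3.332/0.005513 = 604.4 m.

604 m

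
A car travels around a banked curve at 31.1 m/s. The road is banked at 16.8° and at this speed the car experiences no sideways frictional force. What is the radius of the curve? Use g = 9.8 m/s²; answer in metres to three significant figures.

Frictionless banking: tanθ = v²/(rg), so r = v²/(g tanθ).
r = (31.1)²/(9.8 × tan 16.8°) = 967.2/(9.8 × 0.3019) = 967.2/2.959 = 326.9 m.

327 m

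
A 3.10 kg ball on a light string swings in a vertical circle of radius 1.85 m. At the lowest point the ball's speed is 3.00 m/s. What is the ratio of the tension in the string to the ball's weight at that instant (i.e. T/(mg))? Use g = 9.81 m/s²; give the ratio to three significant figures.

At the bottom, T − mg = mv²/r, so T = m(v²/r + g) and T/(mg) = v²/(rg) + 1 = (3.00)²/(1.85 × 9.81) + 1 = 0.4959 + 1 = 1.496.

1.50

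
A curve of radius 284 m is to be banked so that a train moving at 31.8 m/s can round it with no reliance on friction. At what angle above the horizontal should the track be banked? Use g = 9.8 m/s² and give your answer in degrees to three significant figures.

20.0°

With no friction, the horizontal component of the normal force provides the centripetal force: N sinθ = mv²/r, while N cosθ = mg vertically.
Dividing: tanθ = v²/(r g) = (31.8)²/(284 × 9.8) = 1011/2783 = 0.3633.
θ = arctan(0.3633) = 19.97°.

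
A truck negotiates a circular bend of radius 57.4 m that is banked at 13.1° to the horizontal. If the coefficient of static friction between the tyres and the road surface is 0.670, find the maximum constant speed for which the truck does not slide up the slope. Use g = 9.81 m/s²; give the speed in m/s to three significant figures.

At the maximum speed, friction acts down the slope at its limiting value f = μN. Radially (horizontal, toward centre): N sinθ + μN cosθ = mv²/r. Vertically: N cosθ − μN sinθ = mg.
Dividing: v² = r g (sinθ + μcosθ)/(cosθ − μsinθ).
sinθ + μcosθ = 0.2267 + 0.670×0.9740 = 0.8792; cosθ − μsinθ = 0.9740 − 0.670×0.2267 = 0.8221.
v² = 57.4 × 9.81 × 0.8792/0.8221 = 602.2 m²/s², so v = 24.54 m/s.

24.5 m/s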